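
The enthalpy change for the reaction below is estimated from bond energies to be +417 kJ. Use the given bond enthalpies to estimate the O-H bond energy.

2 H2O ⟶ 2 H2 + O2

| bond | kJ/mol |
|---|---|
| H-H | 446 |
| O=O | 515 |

D(O-H) ≈ 456 kJ/mol

Let D be the O-H bond energy.
Σ(broken) = 4×D = 4D
Σ(formed) = 2×446 + 1×515 = 1407
ΔH = Σ(broken) − Σ(formed) = (4D) − (1407) = −1407 + 4D
Setting this equal to +417 kJ gives 4D = 1824, so D = 456 kJ/mol.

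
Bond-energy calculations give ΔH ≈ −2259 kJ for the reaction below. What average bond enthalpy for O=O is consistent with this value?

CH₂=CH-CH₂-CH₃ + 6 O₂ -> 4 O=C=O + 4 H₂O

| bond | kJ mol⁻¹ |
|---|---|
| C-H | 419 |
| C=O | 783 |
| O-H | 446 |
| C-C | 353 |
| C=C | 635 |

D(O=O) ≈ 480 kJ/mol

Let D be the O=O bond energy.
Σ(broken) = 2×353 + 8×419 + 1×635 + 6×D = 4693 + 6D
Σ(formed) = 8×783 + 8×446 = 9832
ΔH = Σ(broken) − Σ(formed) = (4693 + 6D) − (9832) = −5139 + 6D
Setting this equal to −2259 kJ gives 6D = 2880, so D = 480 kJ/mol.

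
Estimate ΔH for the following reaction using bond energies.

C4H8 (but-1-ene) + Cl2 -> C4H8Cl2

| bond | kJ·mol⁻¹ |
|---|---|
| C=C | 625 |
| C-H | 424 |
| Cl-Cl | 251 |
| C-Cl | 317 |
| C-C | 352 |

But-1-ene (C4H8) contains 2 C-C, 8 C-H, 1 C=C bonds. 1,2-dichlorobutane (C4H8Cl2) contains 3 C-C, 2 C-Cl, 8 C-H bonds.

ΔH ≈ −110 kJ

Bonds broken (reactants):
  C-C: 2 × 352 = 704
  C-H: 8 × 424 = 3392
  C=C: 1 × 625 = 625
  Cl-Cl: 1 × 251 = 251
  Σ(broken) = 4972 kJ
Bonds formed (products):
  C-C: 3 × 352 = 1056
  C-Cl: 2 × 317 = 634
  C-H: 8 × 424 = 3392
  Σ(formed) = 5082 kJ
ΔH = Σ(broken) − Σ(formed) = 4972 − 5082 = −110 kJ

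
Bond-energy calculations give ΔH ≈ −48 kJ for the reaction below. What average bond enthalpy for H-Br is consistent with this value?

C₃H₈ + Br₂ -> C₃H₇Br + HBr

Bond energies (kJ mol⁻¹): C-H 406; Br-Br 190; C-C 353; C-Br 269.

D(H-Br) ≈ 375 kJ/mol

Let D be the H-Br bond energy.
Σ(broken) = 1×190 + 2×353 + 8×406 = 4144
Σ(formed) = 1×269 + 2×353 + 7×406 + 1×D = 3817 + D
ΔH = Σ(broken) − Σ(formed) = (4144) − (3817 + D) = +327 − D
Setting this equal to −48 kJ gives D = 375 kJ/mol.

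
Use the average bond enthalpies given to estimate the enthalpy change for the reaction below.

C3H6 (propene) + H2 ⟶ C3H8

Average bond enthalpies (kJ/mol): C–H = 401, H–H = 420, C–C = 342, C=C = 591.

Bonds broken (reactants):
  C–C: 1 × 342 = 342
  C–H: 6 × 401 = 2406
  C=C: 1 × 591 = 591
  H–H: 1 × 420 = 420
  Σ(broken) = 3759 kJ
Bonds formed (products):
  C–C: 2 × 342 = 684
  C–H: 8 × 401 = 3208
  Σ(formed) = 3892 kJ
ΔH = Σ(broken) − Σ(formed) = 3759 − 3892 = −133 kJ

ΔH ≈ −133 kJ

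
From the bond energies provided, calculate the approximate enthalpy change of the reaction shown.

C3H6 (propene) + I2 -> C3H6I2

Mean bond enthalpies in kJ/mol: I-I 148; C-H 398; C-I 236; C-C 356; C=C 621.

Bonds broken (reactants):
  C-C: 1 × 356 = 356
  C-H: 6 × 398 = 2388
  C=C: 1 × 621 = 621
  I-I: 1 × 148 = 148
  Σ(broken) = 3513 kJ
Bonds formed (products):
  C-C: 2 × 356 = 712
  C-H: 6 × 398 = 2388
  C-I: 2 × 236 = 472
  Σ(formed) = 3572 kJ
ΔH = Σ(broken) − Σ(formed) = 3513 − 3572 = −59 kJ

ΔH ≈ −59 kJ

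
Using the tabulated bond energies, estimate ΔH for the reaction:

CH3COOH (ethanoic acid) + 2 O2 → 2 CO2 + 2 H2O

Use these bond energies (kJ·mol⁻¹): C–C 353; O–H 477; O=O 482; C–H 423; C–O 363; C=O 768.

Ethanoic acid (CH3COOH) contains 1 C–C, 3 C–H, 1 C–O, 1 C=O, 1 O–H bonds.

ΔH ≈ −786 kJ

Bonds broken (reactants):
  C–C: 1 × 353 = 353
  C–H: 3 × 423 = 1269
  C–O: 1 × 363 = 363
  C=O: 1 × 768 = 768
  O–H: 1 × 477 = 477
  O=O: 2 × 482 = 964
  Σ(broken) = 4194 kJ
Bonds formed (products):
  C=O: 4 × 768 = 3072
  O–H: 4 × 477 = 1908
  Σ(formed) = 4980 kJ
ΔH = Σ(broken) − Σ(formed) = 4194 − 4980 = −786 kJ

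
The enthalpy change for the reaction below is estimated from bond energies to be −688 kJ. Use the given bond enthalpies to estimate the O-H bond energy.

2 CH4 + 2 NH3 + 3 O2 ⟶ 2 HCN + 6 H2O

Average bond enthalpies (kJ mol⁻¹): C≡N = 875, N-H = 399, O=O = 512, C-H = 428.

D(O-H) ≈ 453 kJ/mol

Let D be the O-H bond energy.
Σ(broken) = 8×428 + 6×399 + 3×512 = 7354
Σ(formed) = 2×875 + 2×428 + 12×D = 2606 + 12D
ΔH = Σ(broken) − Σ(formed) = (7354) − (2606 + 12D) = +4748 − 12D
Setting this equal to −688 kJ gives 12D = 5436, so D = 453 kJ/mol.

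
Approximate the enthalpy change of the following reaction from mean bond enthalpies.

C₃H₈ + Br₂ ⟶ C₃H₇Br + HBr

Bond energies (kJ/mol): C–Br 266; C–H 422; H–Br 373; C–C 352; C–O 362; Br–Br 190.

Bonds broken (reactants):
  Br–Br: 1 × 190 = 190
  C–C: 2 × 352 = 704
  C–H: 8 × 422 = 3376
  Σ(broken) = 4270 kJ
Bonds formed (products):
  C–Br: 1 × 266 = 266
  C–C: 2 × 352 = 704
  C–H: 7 × 422 = 2954
  H–Br: 1 × 373 = 373
  Σ(formed) = 4297 kJ
ΔH = Σ(broken) − Σ(formed) = 4270 − 4297 = −27 kJ

ΔH ≈ −27 kJ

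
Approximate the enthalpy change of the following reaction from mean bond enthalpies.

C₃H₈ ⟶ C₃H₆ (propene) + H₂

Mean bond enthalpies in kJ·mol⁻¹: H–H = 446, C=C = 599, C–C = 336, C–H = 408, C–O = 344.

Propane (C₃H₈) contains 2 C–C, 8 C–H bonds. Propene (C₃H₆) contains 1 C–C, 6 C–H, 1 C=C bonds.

Bonds broken (reactants):
  C–C: 2 × 336 = 672
  C–H: 8 × 408 = 3264
  Σ(broken) = 3936 kJ
Bonds formed (products):
  C–C: 1 × 336 = 336
  C–H: 6 × 408 = 2448
  C=C: 1 × 599 = 599
  H–H: 1 × 446 = 446
  Σ(formed) = 3829 kJ
ΔH = Σ(broken) − Σ(formed) = 3936 − 3829 = +107 kJ

ΔH ≈ +107 kJ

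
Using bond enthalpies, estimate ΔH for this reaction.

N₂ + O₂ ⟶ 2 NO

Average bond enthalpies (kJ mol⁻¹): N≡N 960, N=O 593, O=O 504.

ΔH ≈ +278 kJ

Bonds broken (reactants):
  N≡N: 1 × 960 = 960
  O=O: 1 × 504 = 504
  Σ(broken) = 1464 kJ
Bonds formed (products):
  N=O: 2 × 593 = 1186
  Σ(formed) = 1186 kJ
ΔH = Σ(broken) − Σ(formed) = 1464 − 1186 = +278 kJ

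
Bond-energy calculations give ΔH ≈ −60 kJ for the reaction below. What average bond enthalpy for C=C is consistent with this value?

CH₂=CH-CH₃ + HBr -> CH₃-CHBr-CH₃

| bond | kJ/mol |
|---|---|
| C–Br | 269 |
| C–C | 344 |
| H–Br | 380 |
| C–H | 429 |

D(C=C) ≈ 602 kJ/mol

Let D be the C=C bond energy.
Σ(broken) = 1×344 + 6×429 + 1×D + 1×380 = 3298 + D
Σ(formed) = 1×269 + 2×344 + 7×429 = 3960
ΔH = Σ(broken) − Σ(formed) = (3298 + D) − (3960) = −662 + D
Setting this equal to −60 kJ gives D = 602 kJ/mol.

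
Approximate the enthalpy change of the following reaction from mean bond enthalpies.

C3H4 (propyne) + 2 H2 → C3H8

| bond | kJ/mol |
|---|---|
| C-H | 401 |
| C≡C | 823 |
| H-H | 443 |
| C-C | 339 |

ΔH ≈ −234 kJ

Bonds broken (reactants):
  C≡C: 1 × 823 = 823
  C-C: 1 × 339 = 339
  C-H: 4 × 401 = 1604
  H-H: 2 × 443 = 886
  Σ(broken) = 3652 kJ
Bonds formed (products):
  C-C: 2 × 339 = 678
  C-H: 8 × 401 = 3208
  Σ(formed) = 3886 kJ
ΔH = Σ(broken) − Σ(formed) = 3652 − 3886 = −234 kJ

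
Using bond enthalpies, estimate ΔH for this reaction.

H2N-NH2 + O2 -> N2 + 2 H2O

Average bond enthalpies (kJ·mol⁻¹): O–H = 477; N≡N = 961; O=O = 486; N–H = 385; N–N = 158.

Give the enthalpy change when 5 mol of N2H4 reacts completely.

Bonds broken (reactants):
  N–H: 4 × 385 = 1540
  N–N: 1 × 158 = 158
  O=O: 1 × 486 = 486
  Σ(broken) = 2184 kJ
Bonds formed (products):
  N≡N: 1 × 961 = 961
  O–H: 4 × 477 = 1908
  Σ(formed) = 2869 kJ
ΔH = Σ(broken) − Σ(formed) = 2184 − 2869 = −685 kJ
For 5× the reaction as written: 5 × (−685) = −3425 kJ

ΔH = −3425 kJ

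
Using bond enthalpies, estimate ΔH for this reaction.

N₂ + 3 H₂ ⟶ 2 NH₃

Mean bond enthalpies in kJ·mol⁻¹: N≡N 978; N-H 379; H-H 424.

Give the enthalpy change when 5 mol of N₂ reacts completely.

Bonds broken (reactants):
  H-H: 3 × 424 = 1272
  N≡N: 1 × 978 = 978
  Σ(broken) = 2250 kJ
Bonds formed (products):
  N-H: 6 × 379 = 2274
  Σ(formed) = 2274 kJ
ΔH = Σ(broken) − Σ(formed) = 2250 − 2274 = −24 kJ
For 5× the reaction as written: 5 × (−24) = −120 kJ

ΔH = −120 kJ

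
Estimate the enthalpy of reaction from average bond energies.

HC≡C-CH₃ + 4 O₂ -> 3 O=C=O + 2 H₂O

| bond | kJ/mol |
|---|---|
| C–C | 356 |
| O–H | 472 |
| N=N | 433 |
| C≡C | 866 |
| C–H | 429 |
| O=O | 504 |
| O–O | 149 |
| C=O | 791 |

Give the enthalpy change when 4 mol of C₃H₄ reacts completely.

ΔH = −6720 kJ

Bonds broken (reactants):
  C≡C: 1 × 866 = 866
  C–C: 1 × 356 = 356
  C–H: 4 × 429 = 1716
  O=O: 4 × 504 = 2016
  Σ(broken) = 4954 kJ
Bonds formed (products):
  C=O: 6 × 791 = 4746
  O–H: 4 × 472 = 1888
  Σ(formed) = 6634 kJ
ΔH = Σ(broken) − Σ(formed) = 4954 − 6634 = −1680 kJ
For 4× the reaction as written: 4 × (−1680) = −6720 kJ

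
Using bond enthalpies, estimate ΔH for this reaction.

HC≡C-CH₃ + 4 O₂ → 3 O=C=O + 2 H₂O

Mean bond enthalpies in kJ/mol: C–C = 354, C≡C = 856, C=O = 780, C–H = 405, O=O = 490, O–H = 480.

Bonds broken (reactants):
  C≡C: 1 × 856 = 856
  C–C: 1 × 354 = 354
  C–H: 4 × 405 = 1620
  O=O: 4 × 490 = 1960
  Σ(broken) = 4790 kJ
Bonds formed (products):
  C=O: 6 × 780 = 4680
  O–H: 4 × 480 = 1920
  Σ(formed) = 6600 kJ
ΔH = Σ(broken) − Σ(formed) = 4790 − 6600 = −1810 kJ

ΔH ≈ −1810 kJ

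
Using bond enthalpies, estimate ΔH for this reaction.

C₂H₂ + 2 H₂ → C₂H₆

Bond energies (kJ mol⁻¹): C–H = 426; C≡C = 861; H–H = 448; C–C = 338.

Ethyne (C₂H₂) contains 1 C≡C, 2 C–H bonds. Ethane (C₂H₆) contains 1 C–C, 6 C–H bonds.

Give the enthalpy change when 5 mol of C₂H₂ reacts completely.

ΔH = −1425 kJ

Bonds broken (reactants):
  C≡C: 1 × 861 = 861
  C–H: 2 × 426 = 852
  H–H: 2 × 448 = 896
  Σ(broken) = 2609 kJ
Bonds formed (products):
  C–C: 1 × 338 = 338
  C–H: 6 × 426 = 2556
  Σ(formed) = 2894 kJ
ΔH = Σ(broken) − Σ(formed) = 2609 − 2894 = −285 kJ
For 5× the reaction as written: 5 × (−285) = −1425 kJ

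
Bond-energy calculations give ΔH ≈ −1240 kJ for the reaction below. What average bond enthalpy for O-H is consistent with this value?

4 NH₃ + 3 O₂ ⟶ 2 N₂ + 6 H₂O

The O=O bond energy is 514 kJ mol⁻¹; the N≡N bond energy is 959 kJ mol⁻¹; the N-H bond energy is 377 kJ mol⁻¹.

Let D be the O-H bond energy.
Σ(broken) = 12×377 + 3×514 = 6066
Σ(formed) = 2×959 + 12×D = 1918 + 12D
ΔH = Σ(broken) − Σ(formed) = (6066) − (1918 + 12D) = +4148 − 12D
Setting this equal to −1240 kJ gives 12D = 5388, so D = 449 kJ/mol.

D(O-H) ≈ 449 kJ/mol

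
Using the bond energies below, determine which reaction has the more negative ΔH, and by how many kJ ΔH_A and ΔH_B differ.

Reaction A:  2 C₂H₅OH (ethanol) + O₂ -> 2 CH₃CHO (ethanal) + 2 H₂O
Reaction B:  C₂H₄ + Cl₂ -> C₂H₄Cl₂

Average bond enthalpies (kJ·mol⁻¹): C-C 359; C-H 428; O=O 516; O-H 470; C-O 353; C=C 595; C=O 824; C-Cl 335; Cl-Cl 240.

Reaction A:
  Bonds broken (reactants):
    C-C: 2 × 359 = 718
    C-H: 10 × 428 = 4280
    C-O: 2 × 353 = 706
    O-H: 2 × 470 = 940
    O=O: 1 × 516 = 516
    Σ(broken) = 7160 kJ
  Bonds formed (products):
    C-C: 2 × 359 = 718
    C-H: 8 × 428 = 3424
    C=O: 2 × 824 = 1648
    O-H: 4 × 470 = 1880
    Σ(formed) = 7670 kJ
  ΔH_A = 7160 − 7670 = −510 kJ
Reaction B:
  Bonds broken (reactants):
    C-H: 4 × 428 = 1712
    C=C: 1 × 595 = 595
    Cl-Cl: 1 × 240 = 240
    Σ(broken) = 2547 kJ
  Bonds formed (products):
    C-C: 1 × 359 = 359
    C-Cl: 2 × 335 = 670
    C-H: 4 × 428 = 1712
    Σ(formed) = 2741 kJ
  ΔH_B = 2547 − 2741 = −194 kJ
ΔH_A − ΔH_B = −316 kJ, so reaction A has the more negative ΔH; |ΔH_A − ΔH_B| = 316 kJ.

Reaction A, by 316 kJ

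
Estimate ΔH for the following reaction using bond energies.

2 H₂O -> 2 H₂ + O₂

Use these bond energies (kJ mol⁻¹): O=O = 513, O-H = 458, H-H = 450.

Bonds broken (reactants):
  O-H: 4 × 458 = 1832
  Σ(broken) = 1832 kJ
Bonds formed (products):
  H-H: 2 × 450 = 900
  O=O: 1 × 513 = 513
  Σ(formed) = 1413 kJ
ΔH = Σ(broken) − Σ(formed) = 1832 − 1413 = +419 kJ

ΔH ≈ +419 kJ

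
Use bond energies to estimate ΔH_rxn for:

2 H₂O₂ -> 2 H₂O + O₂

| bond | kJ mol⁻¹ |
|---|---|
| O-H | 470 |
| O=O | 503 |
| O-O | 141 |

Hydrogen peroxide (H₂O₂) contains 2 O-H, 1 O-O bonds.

Bonds broken (reactants):
  O-H: 4 × 470 = 1880
  O-O: 2 × 141 = 282
  Σ(broken) = 2162 kJ
Bonds formed (products):
  O-H: 4 × 470 = 1880
  O=O: 1 × 503 = 503
  Σ(formed) = 2383 kJ
ΔH = Σ(broken) − Σ(formed) = 2162 − 2383 = −221 kJ

ΔH ≈ −221 kJ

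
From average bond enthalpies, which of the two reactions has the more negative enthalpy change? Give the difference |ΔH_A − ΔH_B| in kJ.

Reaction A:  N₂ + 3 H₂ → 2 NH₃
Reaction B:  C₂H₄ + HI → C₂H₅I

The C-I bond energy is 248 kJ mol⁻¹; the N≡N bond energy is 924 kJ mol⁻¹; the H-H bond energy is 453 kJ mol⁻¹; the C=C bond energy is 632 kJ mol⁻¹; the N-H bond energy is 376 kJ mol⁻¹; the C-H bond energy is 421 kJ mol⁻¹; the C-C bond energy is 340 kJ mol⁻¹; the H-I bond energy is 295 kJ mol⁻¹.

Reaction A:
  Bonds broken (reactants):
    H-H: 3 × 453 = 1359
    N≡N: 1 × 924 = 924
    Σ(broken) = 2283 kJ
  Bonds formed (products):
    N-H: 6 × 376 = 2256
    Σ(formed) = 2256 kJ
  ΔH_A = 2283 − 2256 = +27 kJ
Reaction B:
  Bonds broken (reactants):
    C-H: 4 × 421 = 1684
    C=C: 1 × 632 = 632
    H-I: 1 × 295 = 295
    Σ(broken) = 2611 kJ
  Bonds formed (products):
    C-C: 1 × 340 = 340
    C-H: 5 × 421 = 2105
    C-I: 1 × 248 = 248
    Σ(formed) = 2693 kJ
  ΔH_B = 2611 − 2693 = −82 kJ
ΔH_A − ΔH_B = +109 kJ, so reaction B has the more negative ΔH; |ΔH_A − ΔH_B| = 109 kJ.

Reaction B, by 109 kJ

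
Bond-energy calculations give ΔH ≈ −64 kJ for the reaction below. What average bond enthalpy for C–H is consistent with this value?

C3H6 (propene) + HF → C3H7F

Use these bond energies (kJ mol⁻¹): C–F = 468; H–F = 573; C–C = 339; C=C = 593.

D(C–H) ≈ 423 kJ/mol

Let D be the C–H bond energy.
Σ(broken) = 1×339 + 6×D + 1×593 + 1×573 = 1505 + 6D
Σ(formed) = 2×339 + 1×468 + 7×D = 1146 + 7D
ΔH = Σ(broken) − Σ(formed) = (1505 + 6D) − (1146 + 7D) = +359 − D
Setting this equal to −64 kJ gives D = 423 kJ/mol.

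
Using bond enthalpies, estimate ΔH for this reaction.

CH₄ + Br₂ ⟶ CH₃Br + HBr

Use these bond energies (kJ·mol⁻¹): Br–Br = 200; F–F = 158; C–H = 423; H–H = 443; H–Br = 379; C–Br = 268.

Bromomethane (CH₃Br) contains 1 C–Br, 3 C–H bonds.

ΔH ≈ −24 kJ

Bonds broken (reactants):
  Br–Br: 1 × 200 = 200
  C–H: 4 × 423 = 1692
  Σ(broken) = 1892 kJ
Bonds formed (products):
  C–Br: 1 × 268 = 268
  C–H: 3 × 423 = 1269
  H–Br: 1 × 379 = 379
  Σ(formed) = 1916 kJ
ΔH = Σ(broken) − Σ(formed) = 1892 − 1916 = −24 kJ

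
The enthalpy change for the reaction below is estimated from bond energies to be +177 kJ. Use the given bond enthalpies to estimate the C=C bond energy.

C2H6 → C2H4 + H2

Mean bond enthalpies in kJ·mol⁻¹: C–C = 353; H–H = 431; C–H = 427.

D(C=C) ≈ 599 kJ/mol

Let D be the C=C bond energy.
Σ(broken) = 1×353 + 6×427 = 2915
Σ(formed) = 4×427 + 1×D + 1×431 = 2139 + D
ΔH = Σ(broken) − Σ(formed) = (2915) − (2139 + D) = +776 − D
Setting this equal to +177 kJ gives D = 599 kJ/mol.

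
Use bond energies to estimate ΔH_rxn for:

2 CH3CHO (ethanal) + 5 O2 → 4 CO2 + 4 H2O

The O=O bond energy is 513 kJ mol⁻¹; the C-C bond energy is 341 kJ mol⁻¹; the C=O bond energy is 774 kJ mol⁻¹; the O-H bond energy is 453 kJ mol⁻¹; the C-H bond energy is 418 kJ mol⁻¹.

ΔH ≈ −1677 kJ

Bonds broken (reactants):
  C-C: 2 × 341 = 682
  C-H: 8 × 418 = 3344
  C=O: 2 × 774 = 1548
  O=O: 5 × 513 = 2565
  Σ(broken) = 8139 kJ
Bonds formed (products):
  C=O: 8 × 774 = 6192
  O-H: 8 × 453 = 3624
  Σ(formed) = 9816 kJ
ΔH = Σ(broken) − Σ(formed) = 8139 − 9816 = −1677 kJ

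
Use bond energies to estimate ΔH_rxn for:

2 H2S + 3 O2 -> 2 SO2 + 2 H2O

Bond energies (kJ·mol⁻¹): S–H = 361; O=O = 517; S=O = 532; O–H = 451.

ΔH ≈ −937 kJ

Bonds broken (reactants):
  O=O: 3 × 517 = 1551
  S–H: 4 × 361 = 1444
  Σ(broken) = 2995 kJ
Bonds formed (products):
  O–H: 4 × 451 = 1804
  S=O: 4 × 532 = 2128
  Σ(formed) = 3932 kJ
ΔH = Σ(broken) − Σ(formed) = 2995 − 3932 = −937 kJ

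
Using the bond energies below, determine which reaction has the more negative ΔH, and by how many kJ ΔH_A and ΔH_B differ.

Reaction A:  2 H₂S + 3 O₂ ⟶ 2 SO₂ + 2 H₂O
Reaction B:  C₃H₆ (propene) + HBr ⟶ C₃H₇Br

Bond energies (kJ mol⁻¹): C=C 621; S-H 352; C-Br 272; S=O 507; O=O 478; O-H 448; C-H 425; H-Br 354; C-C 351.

Reaction A, by 905 kJ

Reaction A:
  Bonds broken (reactants):
    O=O: 3 × 478 = 1434
    S-H: 4 × 352 = 1408
    Σ(broken) = 2842 kJ
  Bonds formed (products):
    O-H: 4 × 448 = 1792
    S=O: 4 × 507 = 2028
    Σ(formed) = 3820 kJ
  ΔH_A = 2842 − 3820 = −978 kJ
Reaction B:
  Bonds broken (reactants):
    C-C: 1 × 351 = 351
    C-H: 6 × 425 = 2550
    C=C: 1 × 621 = 621
    H-Br: 1 × 354 = 354
    Σ(broken) = 3876 kJ
  Bonds formed (products):
    C-Br: 1 × 272 = 272
    C-C: 2 × 351 = 702
    C-H: 7 × 425 = 2975
    Σ(formed) = 3949 kJ
  ΔH_B = 3876 − 3949 = −73 kJ
ΔH_A − ΔH_B = −905 kJ, so reaction A has the more negative ΔH; |ΔH_A − ΔH_B| = 905 kJ.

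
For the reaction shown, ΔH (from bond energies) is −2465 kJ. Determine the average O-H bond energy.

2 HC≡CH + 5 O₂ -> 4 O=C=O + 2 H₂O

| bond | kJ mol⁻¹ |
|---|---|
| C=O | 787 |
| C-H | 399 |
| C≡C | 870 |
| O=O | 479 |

Let D be the O-H bond energy.
Σ(broken) = 2×870 + 4×399 + 5×479 = 5731
Σ(formed) = 8×787 + 4×D = 6296 + 4D
ΔH = Σ(broken) − Σ(formed) = (5731) − (6296 + 4D) = −565 − 4D
Setting this equal to −2465 kJ gives 4D = 1900, so D = 475 kJ/mol.

D(O-H) ≈ 475 kJ/mol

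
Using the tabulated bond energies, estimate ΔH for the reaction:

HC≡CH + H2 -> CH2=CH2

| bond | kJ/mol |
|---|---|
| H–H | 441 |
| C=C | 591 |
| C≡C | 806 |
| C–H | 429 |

Bonds broken (reactants):
  C≡C: 1 × 806 = 806
  C–H: 2 × 429 = 858
  H–H: 1 × 441 = 441
  Σ(broken) = 2105 kJ
Bonds formed (products):
  C–H: 4 × 429 = 1716
  C=C: 1 × 591 = 591
  Σ(formed) = 2307 kJ
ΔH = Σ(broken) − Σ(formed) = 2105 − 2307 = −202 kJ

ΔH ≈ −202 kJ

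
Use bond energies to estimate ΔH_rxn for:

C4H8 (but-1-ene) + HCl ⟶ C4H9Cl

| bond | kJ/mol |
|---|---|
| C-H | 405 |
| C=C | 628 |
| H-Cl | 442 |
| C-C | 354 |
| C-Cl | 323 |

Bonds broken (reactants):
  C-C: 2 × 354 = 708
  C-H: 8 × 405 = 3240
  C=C: 1 × 628 = 628
  H-Cl: 1 × 442 = 442
  Σ(broken) = 5018 kJ
Bonds formed (products):
  C-C: 3 × 354 = 1062
  C-Cl: 1 × 323 = 323
  C-H: 9 × 405 = 3645
  Σ(formed) = 5030 kJ
ΔH = Σ(broken) − Σ(formed) = 5018 − 5030 = −12 kJ

ΔH ≈ −12 kJ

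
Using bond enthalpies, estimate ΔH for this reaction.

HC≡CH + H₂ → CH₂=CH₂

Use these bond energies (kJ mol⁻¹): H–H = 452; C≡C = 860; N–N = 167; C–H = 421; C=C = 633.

ΔH ≈ −163 kJ

Bonds broken (reactants):
  C≡C: 1 × 860 = 860
  C–H: 2 × 421 = 842
  H–H: 1 × 452 = 452
  Σ(broken) = 2154 kJ
Bonds formed (products):
  C–H: 4 × 421 = 1684
  C=C: 1 × 633 = 633
  Σ(formed) = 2317 kJ
ΔH = Σ(broken) − Σ(formed) = 2154 − 2317 = −163 kJ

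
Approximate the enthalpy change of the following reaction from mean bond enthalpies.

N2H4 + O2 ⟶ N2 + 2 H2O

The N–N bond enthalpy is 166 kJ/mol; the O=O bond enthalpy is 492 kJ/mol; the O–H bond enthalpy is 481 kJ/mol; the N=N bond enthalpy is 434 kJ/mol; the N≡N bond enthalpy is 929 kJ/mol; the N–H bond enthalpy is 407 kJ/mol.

Bonds broken (reactants):
  N–H: 4 × 407 = 1628
  N–N: 1 × 166 = 166
  O=O: 1 × 492 = 492
  Σ(broken) = 2286 kJ
Bonds formed (products):
  N≡N: 1 × 929 = 929
  O–H: 4 × 481 = 1924
  Σ(formed) = 2853 kJ
ΔH = Σ(broken) − Σ(formed) = 2286 − 2853 = −567 kJ

ΔH ≈ −567 kJ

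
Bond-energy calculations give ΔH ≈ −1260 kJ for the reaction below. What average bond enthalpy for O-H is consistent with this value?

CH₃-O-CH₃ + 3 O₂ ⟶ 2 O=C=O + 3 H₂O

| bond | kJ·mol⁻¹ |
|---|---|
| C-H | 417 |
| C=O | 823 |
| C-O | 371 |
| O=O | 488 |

Let D be the O-H bond energy.
Σ(broken) = 6×417 + 2×371 + 3×488 = 4708
Σ(formed) = 4×823 + 6×D = 3292 + 6D
ΔH = Σ(broken) − Σ(formed) = (4708) − (3292 + 6D) = +1416 − 6D
Setting this equal to −1260 kJ gives 6D = 2676, so D = 446 kJ/mol.

D(O-H) ≈ 446 kJ/mol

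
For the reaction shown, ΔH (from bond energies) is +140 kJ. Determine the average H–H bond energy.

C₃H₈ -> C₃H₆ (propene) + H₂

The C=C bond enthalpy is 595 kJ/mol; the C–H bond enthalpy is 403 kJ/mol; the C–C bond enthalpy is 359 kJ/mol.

Let D be the H–H bond energy.
Σ(broken) = 2×359 + 8×403 = 3942
Σ(formed) = 1×359 + 6×403 + 1×595 + 1×D = 3372 + D
ΔH = Σ(broken) − Σ(formed) = (3942) − (3372 + D) = +570 − D
Setting this equal to +140 kJ gives D = 430 kJ/mol.

D(H–H) ≈ 430 kJ/mol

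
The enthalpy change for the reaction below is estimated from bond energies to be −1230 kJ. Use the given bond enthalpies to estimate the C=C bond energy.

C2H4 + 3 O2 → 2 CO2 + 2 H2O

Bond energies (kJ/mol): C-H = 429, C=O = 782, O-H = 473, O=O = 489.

D(C=C) ≈ 607 kJ/mol

Let D be the C=C bond energy.
Σ(broken) = 4×429 + 1×D + 3×489 = 3183 + D
Σ(formed) = 4×782 + 4×473 = 5020
ΔH = Σ(broken) − Σ(formed) = (3183 + D) − (5020) = −1837 + D
Setting this equal to −1230 kJ gives D = 607 kJ/mol.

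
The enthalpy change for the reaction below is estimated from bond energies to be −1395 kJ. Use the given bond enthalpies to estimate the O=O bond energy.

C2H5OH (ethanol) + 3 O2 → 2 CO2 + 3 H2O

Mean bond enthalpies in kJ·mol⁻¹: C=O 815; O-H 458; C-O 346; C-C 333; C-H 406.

Let D be the O=O bond energy.
Σ(broken) = 1×333 + 5×406 + 1×346 + 1×458 + 3×D = 3167 + 3D
Σ(formed) = 4×815 + 6×458 = 6008
ΔH = Σ(broken) − Σ(formed) = (3167 + 3D) − (6008) = −2841 + 3D
Setting this equal to −1395 kJ gives 3D = 1446, so D = 482 kJ/mol.

D(O=O) ≈ 482 kJ/mol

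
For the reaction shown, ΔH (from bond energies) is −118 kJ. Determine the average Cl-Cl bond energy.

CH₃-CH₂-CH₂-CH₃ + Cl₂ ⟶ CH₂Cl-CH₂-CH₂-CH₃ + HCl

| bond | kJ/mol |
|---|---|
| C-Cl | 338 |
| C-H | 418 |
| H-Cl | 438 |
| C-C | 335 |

D(Cl-Cl) ≈ 240 kJ/mol

Let D be the Cl-Cl bond energy.
Σ(broken) = 3×335 + 10×418 + 1×D = 5185 + D
Σ(formed) = 3×335 + 1×338 + 9×418 + 1×438 = 5543
ΔH = Σ(broken) − Σ(formed) = (5185 + D) − (5543) = −358 + D
Setting this equal to −118 kJ gives D = 240 kJ/mol.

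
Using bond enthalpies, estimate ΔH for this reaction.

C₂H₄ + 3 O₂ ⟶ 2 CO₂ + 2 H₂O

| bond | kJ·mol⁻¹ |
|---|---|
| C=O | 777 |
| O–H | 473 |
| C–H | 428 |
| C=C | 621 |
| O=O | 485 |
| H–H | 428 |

ΔH ≈ −1212 kJ

Bonds broken (reactants):
  C–H: 4 × 428 = 1712
  C=C: 1 × 621 = 621
  O=O: 3 × 485 = 1455
  Σ(broken) = 3788 kJ
Bonds formed (products):
  C=O: 4 × 777 = 3108
  O–H: 4 × 473 = 1892
  Σ(formed) = 5000 kJ
ΔH = Σ(broken) − Σ(formed) = 3788 − 5000 = −1212 kJ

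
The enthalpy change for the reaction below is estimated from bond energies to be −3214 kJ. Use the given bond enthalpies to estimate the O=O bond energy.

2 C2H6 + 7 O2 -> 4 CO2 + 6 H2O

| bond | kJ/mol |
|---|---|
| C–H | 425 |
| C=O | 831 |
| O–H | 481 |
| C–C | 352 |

D(O=O) ≈ 486 kJ/mol

Let D be the O=O bond energy.
Σ(broken) = 2×352 + 12×425 + 7×D = 5804 + 7D
Σ(formed) = 8×831 + 12×481 = 12420
ΔH = Σ(broken) − Σ(formed) = (5804 + 7D) − (12420) = −6616 + 7D
Setting this equal to −3214 kJ gives 7D = 3402, so D = 486 kJ/mol.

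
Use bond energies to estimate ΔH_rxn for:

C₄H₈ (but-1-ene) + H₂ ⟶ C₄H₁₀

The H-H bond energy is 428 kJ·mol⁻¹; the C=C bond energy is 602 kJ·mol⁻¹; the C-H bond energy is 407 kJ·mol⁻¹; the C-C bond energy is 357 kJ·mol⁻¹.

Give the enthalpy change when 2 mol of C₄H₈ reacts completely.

Bonds broken (reactants):
  C-C: 2 × 357 = 714
  C-H: 8 × 407 = 3256
  C=C: 1 × 602 = 602
  H-H: 1 × 428 = 428
  Σ(broken) = 5000 kJ
Bonds formed (products):
  C-C: 3 × 357 = 1071
  C-H: 10 × 407 = 4070
  Σ(formed) = 5141 kJ
ΔH = Σ(broken) − Σ(formed) = 5000 − 5141 = −141 kJ
For 2× the reaction as written: 2 × (−141) = −282 kJ

ΔH = −282 kJ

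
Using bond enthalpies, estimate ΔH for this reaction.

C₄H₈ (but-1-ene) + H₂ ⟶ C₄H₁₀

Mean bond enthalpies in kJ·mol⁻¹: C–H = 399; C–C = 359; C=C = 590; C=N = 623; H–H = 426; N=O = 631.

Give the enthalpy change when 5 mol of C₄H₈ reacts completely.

ΔH = −705 kJ

Bonds broken (reactants):
  C–C: 2 × 359 = 718
  C–H: 8 × 399 = 3192
  C=C: 1 × 590 = 590
  H–H: 1 × 426 = 426
  Σ(broken) = 4926 kJ
Bonds formed (products):
  C–C: 3 × 359 = 1077
  C–H: 10 × 399 = 3990
  Σ(formed) = 5067 kJ
ΔH = Σ(broken) − Σ(formed) = 4926 − 5067 = −141 kJ
For 5× the reaction as written: 5 × (−141) = −705 kJ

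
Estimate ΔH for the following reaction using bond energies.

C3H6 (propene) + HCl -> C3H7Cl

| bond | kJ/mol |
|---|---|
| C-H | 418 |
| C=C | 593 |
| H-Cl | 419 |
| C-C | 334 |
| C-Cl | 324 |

Bonds broken (reactants):
  C-C: 1 × 334 = 334
  C-H: 6 × 418 = 2508
  C=C: 1 × 593 = 593
  H-Cl: 1 × 419 = 419
  Σ(broken) = 3854 kJ
Bonds formed (products):
  C-C: 2 × 334 = 668
  C-Cl: 1 × 324 = 324
  C-H: 7 × 418 = 2926
  Σ(formed) = 3918 kJ
ΔH = Σ(broken) − Σ(formed) = 3854 − 3918 = −64 kJ

ΔH ≈ −64 kJ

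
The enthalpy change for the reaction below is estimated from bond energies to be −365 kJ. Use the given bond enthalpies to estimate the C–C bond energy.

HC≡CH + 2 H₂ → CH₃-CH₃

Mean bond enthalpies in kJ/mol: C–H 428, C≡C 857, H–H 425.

Let D be the C–C bond energy.
Σ(broken) = 1×857 + 2×428 + 2×425 = 2563
Σ(formed) = 1×D + 6×428 = 2568 + D
ΔH = Σ(broken) − Σ(formed) = (2563) − (2568 + D) = −5 − D
Setting this equal to −365 kJ gives D = 360 kJ/mol.

D(C–C) ≈ 360 kJ/mol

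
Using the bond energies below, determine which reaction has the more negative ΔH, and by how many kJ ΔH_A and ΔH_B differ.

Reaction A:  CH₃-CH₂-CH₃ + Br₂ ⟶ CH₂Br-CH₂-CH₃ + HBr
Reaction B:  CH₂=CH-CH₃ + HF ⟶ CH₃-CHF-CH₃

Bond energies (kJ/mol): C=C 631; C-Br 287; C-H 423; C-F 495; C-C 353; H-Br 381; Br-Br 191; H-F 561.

Reaction B, by 25 kJ

Reaction A:
  Bonds broken (reactants):
    Br-Br: 1 × 191 = 191
    C-C: 2 × 353 = 706
    C-H: 8 × 423 = 3384
    Σ(broken) = 4281 kJ
  Bonds formed (products):
    C-Br: 1 × 287 = 287
    C-C: 2 × 353 = 706
    C-H: 7 × 423 = 2961
    H-Br: 1 × 381 = 381
    Σ(formed) = 4335 kJ
  ΔH_A = 4281 − 4335 = −54 kJ
Reaction B:
  Bonds broken (reactants):
    C-C: 1 × 353 = 353
    C-H: 6 × 423 = 2538
    C=C: 1 × 631 = 631
    H-F: 1 × 561 = 561
    Σ(broken) = 4083 kJ
  Bonds formed (products):
    C-C: 2 × 353 = 706
    C-F: 1 × 495 = 495
    C-H: 7 × 423 = 2961
    Σ(formed) = 4162 kJ
  ΔH_B = 4083 − 4162 = −79 kJ
ΔH_A − ΔH_B = +25 kJ, so reaction B has the more negative ΔH; |ΔH_A − ΔH_B| = 25 kJ.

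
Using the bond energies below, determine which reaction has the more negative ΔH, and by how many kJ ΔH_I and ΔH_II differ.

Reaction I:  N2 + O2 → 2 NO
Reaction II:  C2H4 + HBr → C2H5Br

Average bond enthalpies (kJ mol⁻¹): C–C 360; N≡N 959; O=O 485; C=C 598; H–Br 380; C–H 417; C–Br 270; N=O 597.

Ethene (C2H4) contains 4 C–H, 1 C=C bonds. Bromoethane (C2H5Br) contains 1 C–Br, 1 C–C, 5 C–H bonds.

Reaction II, by 319 kJ

Reaction I:
  Bonds broken (reactants):
    N≡N: 1 × 959 = 959
    O=O: 1 × 485 = 485
    Σ(broken) = 1444 kJ
  Bonds formed (products):
    N=O: 2 × 597 = 1194
    Σ(formed) = 1194 kJ
  ΔH_I = 1444 − 1194 = +250 kJ
Reaction II:
  Bonds broken (reactants):
    C–H: 4 × 417 = 1668
    C=C: 1 × 598 = 598
    H–Br: 1 × 380 = 380
    Σ(broken) = 2646 kJ
  Bonds formed (products):
    C–Br: 1 × 270 = 270
    C–C: 1 × 360 = 360
    C–H: 5 × 417 = 2085
    Σ(formed) = 2715 kJ
  ΔH_II = 2646 − 2715 = −69 kJ
ΔH_I − ΔH_II = +319 kJ, so reaction II has the more negative ΔH; |ΔH_I − ΔH_II| = 319 kJ.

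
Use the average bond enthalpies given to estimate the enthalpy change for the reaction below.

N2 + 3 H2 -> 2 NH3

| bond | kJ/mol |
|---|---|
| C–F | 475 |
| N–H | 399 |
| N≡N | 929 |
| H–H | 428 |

Bonds broken (reactants):
  H–H: 3 × 428 = 1284
  N≡N: 1 × 929 = 929
  Σ(broken) = 2213 kJ
Bonds formed (products):
  N–H: 6 × 399 = 2394
  Σ(formed) = 2394 kJ
ΔH = Σ(broken) − Σ(formed) = 2213 − 2394 = −181 kJ

ΔH ≈ −181 kJ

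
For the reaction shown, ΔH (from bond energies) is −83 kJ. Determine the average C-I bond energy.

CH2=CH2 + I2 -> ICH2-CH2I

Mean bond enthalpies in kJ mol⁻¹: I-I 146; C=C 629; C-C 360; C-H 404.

Let D be the C-I bond energy.
Σ(broken) = 4×404 + 1×629 + 1×146 = 2391
Σ(formed) = 1×360 + 4×404 + 2×D = 1976 + 2D
ΔH = Σ(broken) − Σ(formed) = (2391) − (1976 + 2D) = +415 − 2D
Setting this equal to −83 kJ gives 2D = 498, so D = 249 kJ/mol.

D(C-I) ≈ 249 kJ/mol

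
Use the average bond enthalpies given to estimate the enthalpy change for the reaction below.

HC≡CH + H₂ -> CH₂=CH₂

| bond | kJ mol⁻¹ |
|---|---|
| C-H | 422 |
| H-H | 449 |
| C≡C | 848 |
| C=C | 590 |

Bonds broken (reactants):
  C≡C: 1 × 848 = 848
  C-H: 2 × 422 = 844
  H-H: 1 × 449 = 449
  Σ(broken) = 2141 kJ
Bonds formed (products):
  C-H: 4 × 422 = 1688
  C=C: 1 × 590 = 590
  Σ(formed) = 2278 kJ
ΔH = Σ(broken) − Σ(formed) = 2141 − 2278 = −137 kJ

ΔH ≈ −137 kJ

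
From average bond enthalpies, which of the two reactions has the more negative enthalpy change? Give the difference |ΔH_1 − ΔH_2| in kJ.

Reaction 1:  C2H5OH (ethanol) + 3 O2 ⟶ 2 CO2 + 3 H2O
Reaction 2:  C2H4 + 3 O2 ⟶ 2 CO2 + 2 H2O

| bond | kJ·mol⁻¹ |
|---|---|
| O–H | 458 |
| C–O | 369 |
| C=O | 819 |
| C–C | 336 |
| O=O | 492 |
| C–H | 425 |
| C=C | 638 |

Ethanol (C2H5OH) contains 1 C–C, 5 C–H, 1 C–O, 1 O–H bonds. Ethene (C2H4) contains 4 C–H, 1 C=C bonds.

Reaction 2, by 34 kJ

Reaction 1:
  Bonds broken (reactants):
    C–C: 1 × 336 = 336
    C–H: 5 × 425 = 2125
    C–O: 1 × 369 = 369
    O–H: 1 × 458 = 458
    O=O: 3 × 492 = 1476
    Σ(broken) = 4764 kJ
  Bonds formed (products):
    C=O: 4 × 819 = 3276
    O–H: 6 × 458 = 2748
    Σ(formed) = 6024 kJ
  ΔH_1 = 4764 − 6024 = −1260 kJ
Reaction 2:
  Bonds broken (reactants):
    C–H: 4 × 425 = 1700
    C=C: 1 × 638 = 638
    O=O: 3 × 492 = 1476
    Σ(broken) = 3814 kJ
  Bonds formed (products):
    C=O: 4 × 819 = 3276
    O–H: 4 × 458 = 1832
    Σ(formed) = 5108 kJ
  ΔH_2 = 3814 − 5108 = −1294 kJ
ΔH_1 − ΔH_2 = +34 kJ, so reaction 2 has the more negative ΔH; |ΔH_1 − ΔH_2| = 34 kJ.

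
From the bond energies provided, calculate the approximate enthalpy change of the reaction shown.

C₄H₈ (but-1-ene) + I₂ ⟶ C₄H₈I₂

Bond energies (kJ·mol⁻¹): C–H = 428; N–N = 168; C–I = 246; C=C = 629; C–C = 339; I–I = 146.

ΔH ≈ −56 kJ

Bonds broken (reactants):
  C–C: 2 × 339 = 678
  C–H: 8 × 428 = 3424
  C=C: 1 × 629 = 629
  I–I: 1 × 146 = 146
  Σ(broken) = 4877 kJ
Bonds formed (products):
  C–C: 3 × 339 = 1017
  C–H: 8 × 428 = 3424
  C–I: 2 × 246 = 492
  Σ(formed) = 4933 kJ
ΔH = Σ(broken) − Σ(formed) = 4877 − 4933 = −56 kJ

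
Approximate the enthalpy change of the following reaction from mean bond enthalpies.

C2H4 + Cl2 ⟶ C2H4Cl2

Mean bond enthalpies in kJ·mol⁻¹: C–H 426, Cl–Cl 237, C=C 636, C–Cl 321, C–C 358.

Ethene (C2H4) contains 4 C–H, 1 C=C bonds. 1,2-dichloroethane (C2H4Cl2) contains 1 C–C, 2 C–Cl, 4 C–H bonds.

Bonds broken (reactants):
  C–H: 4 × 426 = 1704
  C=C: 1 × 636 = 636
  Cl–Cl: 1 × 237 = 237
  Σ(broken) = 2577 kJ
Bonds formed (products):
  C–C: 1 × 358 = 358
  C–Cl: 2 × 321 = 642
  C–H: 4 × 426 = 1704
  Σ(formed) = 2704 kJ
ΔH = Σ(broken) − Σ(formed) = 2577 − 2704 = −127 kJ

ΔH ≈ −127 kJ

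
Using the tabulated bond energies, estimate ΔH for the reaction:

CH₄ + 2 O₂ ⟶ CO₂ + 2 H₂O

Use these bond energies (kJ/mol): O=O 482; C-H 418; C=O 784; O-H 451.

Bonds broken (reactants):
  C-H: 4 × 418 = 1672
  O=O: 2 × 482 = 964
  Σ(broken) = 2636 kJ
Bonds formed (products):
  C=O: 2 × 784 = 1568
  O-H: 4 × 451 = 1804
  Σ(formed) = 3372 kJ
ΔH = Σ(broken) − Σ(formed) = 2636 − 3372 = −736 kJ

ΔH ≈ −736 kJ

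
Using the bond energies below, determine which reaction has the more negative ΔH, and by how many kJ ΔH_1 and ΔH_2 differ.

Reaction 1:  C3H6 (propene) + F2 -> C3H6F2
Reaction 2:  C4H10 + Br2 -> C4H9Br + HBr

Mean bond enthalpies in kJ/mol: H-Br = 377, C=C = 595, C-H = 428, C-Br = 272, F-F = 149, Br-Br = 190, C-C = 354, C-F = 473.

Reaction 1, by 525 kJ

Reaction 1:
  Bonds broken (reactants):
    C-C: 1 × 354 = 354
    C-H: 6 × 428 = 2568
    C=C: 1 × 595 = 595
    F-F: 1 × 149 = 149
    Σ(broken) = 3666 kJ
  Bonds formed (products):
    C-C: 2 × 354 = 708
    C-F: 2 × 473 = 946
    C-H: 6 × 428 = 2568
    Σ(formed) = 4222 kJ
  ΔH_1 = 3666 − 4222 = −556 kJ
Reaction 2:
  Bonds broken (reactants):
    Br-Br: 1 × 190 = 190
    C-C: 3 × 354 = 1062
    C-H: 10 × 428 = 4280
    Σ(broken) = 5532 kJ
  Bonds formed (products):
    C-Br: 1 × 272 = 272
    C-C: 3 × 354 = 1062
    C-H: 9 × 428 = 3852
    H-Br: 1 × 377 = 377
    Σ(formed) = 5563 kJ
  ΔH_2 = 5532 − 5563 = −31 kJ
ΔH_1 − ΔH_2 = −525 kJ, so reaction 1 has the more negative ΔH; |ΔH_1 − ΔH_2| = 525 kJ.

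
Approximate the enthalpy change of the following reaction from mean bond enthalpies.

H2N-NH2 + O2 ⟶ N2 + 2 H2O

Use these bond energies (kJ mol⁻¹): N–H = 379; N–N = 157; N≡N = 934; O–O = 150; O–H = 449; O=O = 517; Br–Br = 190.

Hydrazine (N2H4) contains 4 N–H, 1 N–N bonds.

ΔH ≈ −540 kJ

Bonds broken (reactants):
  N–H: 4 × 379 = 1516
  N–N: 1 × 157 = 157
  O=O: 1 × 517 = 517
  Σ(broken) = 2190 kJ
Bonds formed (products):
  N≡N: 1 × 934 = 934
  O–H: 4 × 449 = 1796
  Σ(formed) = 2730 kJ
ΔH = Σ(broken) − Σ(formed) = 2190 − 2730 = −540 kJ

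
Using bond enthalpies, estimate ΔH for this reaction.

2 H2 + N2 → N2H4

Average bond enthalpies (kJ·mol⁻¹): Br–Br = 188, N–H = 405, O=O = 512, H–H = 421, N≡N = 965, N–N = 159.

ΔH ≈ +28 kJ

Bonds broken (reactants):
  H–H: 2 × 421 = 842
  N≡N: 1 × 965 = 965
  Σ(broken) = 1807 kJ
Bonds formed (products):
  N–H: 4 × 405 = 1620
  N–N: 1 × 159 = 159
  Σ(formed) = 1779 kJ
ΔH = Σ(broken) − Σ(formed) = 1807 − 1779 = +28 kJ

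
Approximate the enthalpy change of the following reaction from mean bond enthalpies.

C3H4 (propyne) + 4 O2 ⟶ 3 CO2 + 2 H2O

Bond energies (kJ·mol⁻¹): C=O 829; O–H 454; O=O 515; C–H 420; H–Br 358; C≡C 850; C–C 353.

ΔH ≈ −1847 kJ

Bonds broken (reactants):
  C≡C: 1 × 850 = 850
  C–C: 1 × 353 = 353
  C–H: 4 × 420 = 1680
  O=O: 4 × 515 = 2060
  Σ(broken) = 4943 kJ
Bonds formed (products):
  C=O: 6 × 829 = 4974
  O–H: 4 × 454 = 1816
  Σ(formed) = 6790 kJ
ΔH = Σ(broken) − Σ(formed) = 4943 − 6790 = −1847 kJ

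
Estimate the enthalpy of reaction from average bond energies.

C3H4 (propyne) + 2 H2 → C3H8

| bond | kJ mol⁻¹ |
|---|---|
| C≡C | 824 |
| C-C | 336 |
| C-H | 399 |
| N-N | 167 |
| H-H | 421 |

Bonds broken (reactants):
  C≡C: 1 × 824 = 824
  C-C: 1 × 336 = 336
  C-H: 4 × 399 = 1596
  H-H: 2 × 421 = 842
  Σ(broken) = 3598 kJ
Bonds formed (products):
  C-C: 2 × 336 = 672
  C-H: 8 × 399 = 3192
  Σ(formed) = 3864 kJ
ΔH = Σ(broken) − Σ(formed) = 3598 − 3864 = −266 kJ

ΔH ≈ −266 kJ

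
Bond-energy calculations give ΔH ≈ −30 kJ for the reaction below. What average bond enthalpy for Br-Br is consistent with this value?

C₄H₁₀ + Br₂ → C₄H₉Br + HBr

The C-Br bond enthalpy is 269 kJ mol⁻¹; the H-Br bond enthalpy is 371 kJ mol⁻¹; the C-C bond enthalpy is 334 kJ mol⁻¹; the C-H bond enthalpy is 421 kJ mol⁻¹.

D(Br-Br) ≈ 189 kJ/mol

Let D be the Br-Br bond energy.
Σ(broken) = 1×D + 3×334 + 10×421 = 5212 + D
Σ(formed) = 1×269 + 3×334 + 9×421 + 1×371 = 5431
ΔH = Σ(broken) − Σ(formed) = (5212 + D) − (5431) = −219 + D
Setting this equal to −30 kJ gives D = 189 kJ/mol.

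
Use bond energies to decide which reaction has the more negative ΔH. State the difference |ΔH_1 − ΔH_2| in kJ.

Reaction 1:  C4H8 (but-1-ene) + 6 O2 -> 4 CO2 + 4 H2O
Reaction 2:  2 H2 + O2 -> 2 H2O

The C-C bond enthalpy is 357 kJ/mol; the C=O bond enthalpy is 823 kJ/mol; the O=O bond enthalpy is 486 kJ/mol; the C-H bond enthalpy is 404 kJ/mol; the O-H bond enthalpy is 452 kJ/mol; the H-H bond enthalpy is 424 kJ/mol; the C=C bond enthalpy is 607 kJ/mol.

Reaction 1:
  Bonds broken (reactants):
    C-C: 2 × 357 = 714
    C-H: 8 × 404 = 3232
    C=C: 1 × 607 = 607
    O=O: 6 × 486 = 2916
    Σ(broken) = 7469 kJ
  Bonds formed (products):
    C=O: 8 × 823 = 6584
    O-H: 8 × 452 = 3616
    Σ(formed) = 10200 kJ
  ΔH_1 = 7469 − 10200 = −2731 kJ
Reaction 2:
  Bonds broken (reactants):
    H-H: 2 × 424 = 848
    O=O: 1 × 486 = 486
    Σ(broken) = 1334 kJ
  Bonds formed (products):
    O-H: 4 × 452 = 1808
    Σ(formed) = 1808 kJ
  ΔH_2 = 1334 − 1808 = −474 kJ
ΔH_1 − ΔH_2 = −2257 kJ, so reaction 1 has the more negative ΔH; |ΔH_1 − ΔH_2| = 2257 kJ.

Reaction 1, by 2257 kJ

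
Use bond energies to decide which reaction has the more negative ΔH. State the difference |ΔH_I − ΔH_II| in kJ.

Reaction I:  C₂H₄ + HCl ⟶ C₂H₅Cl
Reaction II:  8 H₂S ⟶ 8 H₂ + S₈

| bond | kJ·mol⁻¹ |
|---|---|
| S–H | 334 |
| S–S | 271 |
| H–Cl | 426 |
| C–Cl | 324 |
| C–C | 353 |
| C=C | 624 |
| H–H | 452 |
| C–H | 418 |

Reaction II, by 395 kJ

Reaction I:
  Bonds broken (reactants):
    C–H: 4 × 418 = 1672
    C=C: 1 × 624 = 624
    H–Cl: 1 × 426 = 426
    Σ(broken) = 2722 kJ
  Bonds formed (products):
    C–C: 1 × 353 = 353
    C–Cl: 1 × 324 = 324
    C–H: 5 × 418 = 2090
    Σ(formed) = 2767 kJ
  ΔH_I = 2722 − 2767 = −45 kJ
Reaction II:
  Bonds broken (reactants):
    S–H: 16 × 334 = 5344
    Σ(broken) = 5344 kJ
  Bonds formed (products):
    H–H: 8 × 452 = 3616
    S–S: 8 × 271 = 2168
    Σ(formed) = 5784 kJ
  ΔH_II = 5344 − 5784 = −440 kJ
ΔH_I − ΔH_II = +395 kJ, so reaction II has the more negative ΔH; |ΔH_I − ΔH_II| = 395 kJ.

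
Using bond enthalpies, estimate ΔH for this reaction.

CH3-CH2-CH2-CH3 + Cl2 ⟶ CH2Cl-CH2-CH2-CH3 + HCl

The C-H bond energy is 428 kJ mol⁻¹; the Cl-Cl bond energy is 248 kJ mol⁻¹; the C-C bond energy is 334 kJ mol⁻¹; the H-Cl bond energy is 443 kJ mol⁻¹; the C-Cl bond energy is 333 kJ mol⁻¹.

ΔH ≈ −100 kJ

Bonds broken (reactants):
  C-C: 3 × 334 = 1002
  C-H: 10 × 428 = 4280
  Cl-Cl: 1 × 248 = 248
  Σ(broken) = 5530 kJ
Bonds formed (products):
  C-C: 3 × 334 = 1002
  C-Cl: 1 × 333 = 333
  C-H: 9 × 428 = 3852
  H-Cl: 1 × 443 = 443
  Σ(formed) = 5630 kJ
ΔH = Σ(broken) − Σ(formed) = 5530 − 5630 = −100 kJ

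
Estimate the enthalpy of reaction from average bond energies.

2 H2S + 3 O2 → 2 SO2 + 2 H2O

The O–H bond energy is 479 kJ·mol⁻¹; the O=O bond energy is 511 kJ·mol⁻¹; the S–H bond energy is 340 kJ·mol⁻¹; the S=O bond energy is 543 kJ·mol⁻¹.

ΔH ≈ −1195 kJ

Bonds broken (reactants):
  O=O: 3 × 511 = 1533
  S–H: 4 × 340 = 1360
  Σ(broken) = 2893 kJ
Bonds formed (products):
  O–H: 4 × 479 = 1916
  S=O: 4 × 543 = 2172
  Σ(formed) = 4088 kJ
ΔH = Σ(broken) − Σ(formed) = 2893 − 4088 = −1195 kJ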